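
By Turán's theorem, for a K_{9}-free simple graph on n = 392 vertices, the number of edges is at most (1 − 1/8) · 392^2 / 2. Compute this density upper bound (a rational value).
Turán density bound = (7/8) · 392^2/2 = 67228

Turán's theorem: ex(n, K_{r+1}) is achieved by the complete r-partite Turán graph T(n, r) with parts as balanced as possible, and is at most (1 − 1/r) · n^2/2. For r = 8, n = 392: the density bound is (7/8) · 153664/2 = 67228. Since 8 ∣ 392, the Turán graph T(392, 8) has parts of equal size 49, and its edge count e(T(392, 8)) = 67228 attains the density bound exactly.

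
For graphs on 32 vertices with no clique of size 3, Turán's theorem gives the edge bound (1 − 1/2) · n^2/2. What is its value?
Turán density bound = (1/2) · 32^2/2 = 256

Turán's theorem: ex(n, K_{r+1}) is achieved by the complete r-partite Turán graph T(n, r) with parts as balanced as possible, and is at most (1 − 1/r) · n^2/2. For r = 2, n = 32: the density bound is (1/2) · 1024/2 = 256. Since 2 ∣ 32, the Turán graph T(32, 2) has parts of equal size 16, and its edge count e(T(32, 2)) = 256 attains the density bound exactly.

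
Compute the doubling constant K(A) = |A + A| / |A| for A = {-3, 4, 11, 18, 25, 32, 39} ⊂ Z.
K = |A + A| / |A| = 13/7

Enumerate A + A = {a + b : a, b ∈ A}. With |A| = 7, there are |A|^2 = 49 ordered sum pairs; collecting distinct values, A + A = {-6, 1, 8, 15, 22, 29, 36, 43, 50, 57, 64, 71, 78}, so |A + A| = 13. Thus K = 13/7. Here |A + A| = 2|A| − 1 = 13, the minimum possible — so K = 13/7 is minimal, which holds iff A is an arithmetic progression.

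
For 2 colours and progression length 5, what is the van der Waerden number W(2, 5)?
W(2, 5) = 178

This is a classical value, W(2, 5) = 178, established by combining an explicit 2-colouring of {1, ..., 177} with no monochromatic 5-AP (giving the lower bound W(2, 5) > 177) and a finite case analysis / exhaustive computer search showing every 2-colouring of {1, ..., 178} has such an AP.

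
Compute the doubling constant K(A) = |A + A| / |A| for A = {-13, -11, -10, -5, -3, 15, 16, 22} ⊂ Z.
K = |A + A| / |A| = 32/8 = 4

Enumerate A + A = {a + b : a, b ∈ A}. With |A| = 8, there are |A|^2 = 64 ordered sum pairs; collecting distinct values, A + A = {-26, -24, -23, -22, -21, -20, -18, -16, -15, -14, -13, -10, -8, -6, 2, 3, 4, 5, 6, 9, 10, 11, 12, 13, 17, 19, 30, 31, 32, 37, 38, 44}, so |A + A| = 32. Thus K = 32/8 = 4. For comparison, the minimum possible |A + A| over all 8-element sets is 2·8 − 1 = 15 (so min K = 15/8), attained only by arithmetic progressions.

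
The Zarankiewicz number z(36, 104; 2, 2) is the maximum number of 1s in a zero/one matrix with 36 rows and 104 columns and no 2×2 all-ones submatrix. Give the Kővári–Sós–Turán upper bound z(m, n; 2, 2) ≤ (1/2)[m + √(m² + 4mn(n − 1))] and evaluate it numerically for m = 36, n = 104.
z(36, 104; 2, 2) ≤ (1/2)[36 + √(36² + 4·36·104·103)] = (1/2)[36 + √1543824] = 639.2536

Kővári–Sós–Turán: let r_1, ..., r_36 be the row sums and z = Σ r_i the total number of 1s. Each pair of columns can share at most one row with both entries 1 (else a 2×2 all-ones block appears), so Σ_i C(r_i, 2) ≤ C(104, 2) = 5356. By convexity Σ_i C(r_i, 2) ≥ 36·C(z/36, 2) = z(z − 36)/(2·36), giving z² − 36z − 36·104·103 ≤ 0 and hence z ≤ (1/2)[36 + √(1296 + 4·385632)] = (1/2)[36 + √1543824] ≈ (1/2)(36 + 1242.5071) = 639.2536.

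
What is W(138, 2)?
W(138, 2) = 138 + 1 = 139

A 2-term AP is any pair of integers, so a monochromatic 2-AP exists iff some colour is used at least twice. With 138 colours, the colouring i ↦ i on {1, ..., 138} uses each colour once, avoiding any monochromatic pair, so W(138, 2) > 138. For {1, ..., 139}, pigeonhole forces two integers of the same colour, which form a monochromatic 2-AP. Hence W(138, 2) = 139.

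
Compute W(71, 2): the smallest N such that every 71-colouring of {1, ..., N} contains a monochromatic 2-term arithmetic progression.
W(71, 2) = 71 + 1 = 72

A 2-term AP is any pair of integers, so a monochromatic 2-AP exists iff some colour is used at least twice. With 71 colours, the colouring i ↦ i on {1, ..., 71} uses each colour once, avoiding any monochromatic pair, so W(71, 2) > 71. For {1, ..., 72}, pigeonhole forces two integers of the same colour, which form a monochromatic 2-AP. Hence W(71, 2) = 72.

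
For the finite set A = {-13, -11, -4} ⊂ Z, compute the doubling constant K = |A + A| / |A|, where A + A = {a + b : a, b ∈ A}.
K = |A + A| / |A| = 6/3 = 2

Enumerate A + A = {a + b : a, b ∈ A}. With |A| = 3, there are |A|^2 = 9 ordered sum pairs; collecting distinct values, A + A = {-26, -24, -22, -17, -15, -8}, so |A + A| = 6. Thus K = 6/3 = 2. For comparison, the minimum possible |A + A| over all 3-element sets is 2·3 − 1 = 5 (so min K = 5/3), attained only by arithmetic progressions.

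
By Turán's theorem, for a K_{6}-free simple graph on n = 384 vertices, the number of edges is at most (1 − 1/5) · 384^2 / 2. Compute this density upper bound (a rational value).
Turán density bound = (4/5) · 384^2/2 = 294912/5 ≈ 58982.4

Turán's theorem: ex(n, K_{r+1}) is achieved by the complete r-partite Turán graph T(n, r) with parts as balanced as possible, and is at most (1 − 1/r) · n^2/2. For r = 5, n = 384: the density bound is (4/5) · 147456/2 = 294912/5 ≈ 58982.4. The integer-valued extremum is e(T(384, 5)) = 58982, which is strictly less than the density bound 294912/5 since 5 ∤ 384 (the parts of T(384, 5) cannot all be equal).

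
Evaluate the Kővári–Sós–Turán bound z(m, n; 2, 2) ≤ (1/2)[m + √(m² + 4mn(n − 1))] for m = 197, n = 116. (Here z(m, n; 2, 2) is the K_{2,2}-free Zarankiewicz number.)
z(197, 116; 2, 2) ≤ (1/2)[197 + √(197² + 4·197·116·115)] = (1/2)[197 + √10550729] = 1722.5943

Kővári–Sós–Turán: let r_1, ..., r_197 be the row sums and z = Σ r_i the total number of 1s. Each pair of columns can share at most one row with both entries 1 (else a 2×2 all-ones block appears), so Σ_i C(r_i, 2) ≤ C(116, 2) = 6670. By convexity Σ_i C(r_i, 2) ≥ 197·C(z/197, 2) = z(z − 197)/(2·197), giving z² − 197z − 197·116·115 ≤ 0 and hence z ≤ (1/2)[197 + √(38809 + 4·2627980)] = (1/2)[197 + √10550729] ≈ (1/2)(197 + 3248.1886) = 1722.5943.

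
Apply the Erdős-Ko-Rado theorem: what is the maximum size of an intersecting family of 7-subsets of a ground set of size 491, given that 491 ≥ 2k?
max |F| = C(490, 6) = 18642288893130

Erdős-Ko-Rado (1961): when n ≥ 2k, max |F| = C(n−1, k−1). The bound is attained by the star {A : i ∈ A} for any fixed i ∈ [n]. Here C(491−1, 7−1) = C(490, 6) = 18642288893130.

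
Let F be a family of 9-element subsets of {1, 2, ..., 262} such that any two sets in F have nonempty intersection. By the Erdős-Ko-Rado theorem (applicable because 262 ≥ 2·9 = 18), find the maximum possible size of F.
max |F| = C(261, 8) = 479247424475040

Erdős-Ko-Rado (1961): when n ≥ 2k, max |F| = C(n−1, k−1). The bound is attained by the star {A : i ∈ A} for any fixed i ∈ [n]. Here C(262−1, 9−1) = C(261, 8) = 479247424475040.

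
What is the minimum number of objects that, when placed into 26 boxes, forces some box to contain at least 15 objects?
n = (15 − 1)·26 + 1 = 365

By the generalised pigeonhole principle, to guarantee some box contains ≥ r objects we need more than (r − 1) · k objects total. Threshold: n = (r − 1) · k + 1. With r = 15 and k = 26: n = 14 · 26 + 1 = 364 + 1 = 365. For n = 364 = 14 · 26, we can put exactly 14 objects in every box, avoiding 15 in any single one — so 365 is tight.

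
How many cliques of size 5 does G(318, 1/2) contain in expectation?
E[# K_5] = C(318, 5) · (1/2)^C(5, 2) = 26256233178 / 2^10 = 13128116589/512 ≈ 25640852.712891

For each 5-subset S of vertices (there are C(318, 5) = 26256233178 such S), let X_S = 1 if S induces a K_5 (all C(5, 2) = 10 edges present). Then P(X_S = 1) = (1/2)^10 = 1/1024. By linearity of expectation, E[# K_5] = C(318, 5) · (1/2)^10 = 26256233178 / 1024 = 13128116589/512 ≈ 25640852.712891.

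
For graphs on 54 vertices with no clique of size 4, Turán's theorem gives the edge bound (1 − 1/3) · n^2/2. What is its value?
Turán density bound = (2/3) · 54^2/2 = 972

Turán's theorem: ex(n, K_{r+1}) is achieved by the complete r-partite Turán graph T(n, r) with parts as balanced as possible, and is at most (1 − 1/r) · n^2/2. For r = 3, n = 54: the density bound is (2/3) · 2916/2 = 972. Since 3 ∣ 54, the Turán graph T(54, 3) has parts of equal size 18, and its edge count e(T(54, 3)) = 972 attains the density bound exactly.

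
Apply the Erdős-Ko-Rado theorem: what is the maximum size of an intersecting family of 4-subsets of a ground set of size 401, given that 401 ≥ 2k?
max |F| = C(400, 3) = 10586800

The Erdős-Ko-Rado theorem states: for n ≥ 2k, an intersecting family of k-subsets of an n-element set has size at most C(n − 1, k − 1), with equality for 'star' families {A ⊆ [n] : |A| = k, i ∈ A} (fix an element i). For n = 401, k = 4: C(400, 3) = 10586800.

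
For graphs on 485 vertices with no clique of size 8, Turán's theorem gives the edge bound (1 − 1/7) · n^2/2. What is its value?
Turán density bound = (6/7) · 485^2/2 = 705675/7 ≈ 100810.7143

Turán's theorem: ex(n, K_{r+1}) is achieved by the complete r-partite Turán graph T(n, r) with parts as balanced as possible, and is at most (1 − 1/r) · n^2/2. For r = 7, n = 485: the density bound is (6/7) · 235225/2 = 705675/7 ≈ 100810.7143. The integer-valued extremum is e(T(485, 7)) = 100810, which is strictly less than the density bound 705675/7 since 7 ∤ 485 (the parts of T(485, 7) cannot all be equal).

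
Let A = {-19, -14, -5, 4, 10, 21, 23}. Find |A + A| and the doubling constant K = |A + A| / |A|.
K = |A + A| / |A| = 27/7

Enumerate A + A = {a + b : a, b ∈ A}. With |A| = 7, there are |A|^2 = 49 ordered sum pairs; collecting distinct values, A + A = {-38, -33, -28, -24, -19, -15, -10, -9, -4, -1, 2, 4, 5, 7, 8, 9, 14, 16, 18, 20, 25, 27, 31, 33, 42, 44, 46}, so |A + A| = 27. Thus K = 27/7. For comparison, the minimum possible |A + A| over all 7-element sets is 2·7 − 1 = 13 (so min K = 13/7), attained only by arithmetic progressions.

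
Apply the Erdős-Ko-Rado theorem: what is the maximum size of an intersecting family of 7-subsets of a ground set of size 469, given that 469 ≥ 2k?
max |F| = C(468, 6) = 14130843232584

The Erdős-Ko-Rado theorem states: for n ≥ 2k, an intersecting family of k-subsets of an n-element set has size at most C(n − 1, k − 1), with equality for 'star' families {A ⊆ [n] : |A| = k, i ∈ A} (fix an element i). For n = 469, k = 7: C(468, 6) = 14130843232584.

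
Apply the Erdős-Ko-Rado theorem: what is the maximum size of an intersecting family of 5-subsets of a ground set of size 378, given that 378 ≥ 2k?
max |F| = C(377, 4) = 828363250

The Erdős-Ko-Rado theorem states: for n ≥ 2k, an intersecting family of k-subsets of an n-element set has size at most C(n − 1, k − 1), with equality for 'star' families {A ⊆ [n] : |A| = k, i ∈ A} (fix an element i). For n = 378, k = 5: C(377, 4) = 828363250.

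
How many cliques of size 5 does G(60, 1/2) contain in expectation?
E[# K_5] = C(60, 5) · (1/2)^C(5, 2) = 5461512 / 2^10 = 682689/128 = 5333.5078125

For each 5-subset S of vertices (there are C(60, 5) = 5461512 such S), let X_S = 1 if S induces a K_5 (all C(5, 2) = 10 edges present). Then P(X_S = 1) = (1/2)^10 = 1/1024. By linearity of expectation, E[# K_5] = C(60, 5) · (1/2)^10 = 5461512 / 1024 = 682689/128 = 5333.5078125.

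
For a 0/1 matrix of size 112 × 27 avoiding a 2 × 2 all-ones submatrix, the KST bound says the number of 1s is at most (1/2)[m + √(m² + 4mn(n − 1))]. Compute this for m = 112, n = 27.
z(112, 27; 2, 2) ≤ (1/2)[112 + √(112² + 4·112·27·26)] = (1/2)[112 + √327040] = 341.9371

Kővári–Sós–Turán: let r_1, ..., r_112 be the row sums and z = Σ r_i the total number of 1s. Each pair of columns can share at most one row with both entries 1 (else a 2×2 all-ones block appears), so Σ_i C(r_i, 2) ≤ C(27, 2) = 351. By convexity Σ_i C(r_i, 2) ≥ 112·C(z/112, 2) = z(z − 112)/(2·112), giving z² − 112z − 112·27·26 ≤ 0 and hence z ≤ (1/2)[112 + √(12544 + 4·78624)] = (1/2)[112 + √327040] ≈ (1/2)(112 + 571.8741) = 341.9371.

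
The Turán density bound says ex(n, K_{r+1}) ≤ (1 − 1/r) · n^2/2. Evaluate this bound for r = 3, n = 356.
Turán density bound = (2/3) · 356^2/2 = 126736/3 ≈ 42245.3333

Turán's theorem: ex(n, K_{r+1}) is achieved by the complete r-partite Turán graph T(n, r) with parts as balanced as possible, and is at most (1 − 1/r) · n^2/2. For r = 3, n = 356: the density bound is (2/3) · 126736/2 = 126736/3 ≈ 42245.3333. The integer-valued extremum is e(T(356, 3)) = 42245, which is strictly less than the density bound 126736/3 since 3 ∤ 356 (the parts of T(356, 3) cannot all be equal).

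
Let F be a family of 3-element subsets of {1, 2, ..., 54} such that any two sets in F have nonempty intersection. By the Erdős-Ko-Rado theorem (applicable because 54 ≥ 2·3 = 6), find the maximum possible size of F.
max |F| = C(53, 2) = 1378

Erdős-Ko-Rado (1961): when n ≥ 2k, max |F| = C(n−1, k−1). The bound is attained by the star {A : i ∈ A} for any fixed i ∈ [n]. Here C(54−1, 3−1) = C(53, 2) = 1378.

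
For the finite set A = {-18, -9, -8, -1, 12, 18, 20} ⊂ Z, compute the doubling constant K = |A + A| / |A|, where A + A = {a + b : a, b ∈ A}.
K = |A + A| / |A| = 27/7

Enumerate A + A = {a + b : a, b ∈ A}. With |A| = 7, there are |A|^2 = 49 ordered sum pairs; collecting distinct values, A + A = {-36, -27, -26, -19, -18, -17, -16, -10, -9, -6, -2, 0, 2, 3, 4, 9, 10, 11, 12, 17, 19, 24, 30, 32, 36, 38, 40}, so |A + A| = 27. Thus K = 27/7. For comparison, the minimum possible |A + A| over all 7-element sets is 2·7 − 1 = 13 (so min K = 13/7), attained only by arithmetic progressions.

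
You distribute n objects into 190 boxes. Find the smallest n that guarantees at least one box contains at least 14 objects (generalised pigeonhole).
n = (14 − 1)·190 + 1 = 2471

By the generalised pigeonhole principle, to guarantee some box contains ≥ r objects we need more than (r − 1) · k objects total. Threshold: n = (r − 1) · k + 1. With r = 14 and k = 190: n = 13 · 190 + 1 = 2470 + 1 = 2471. For n = 2470 = 13 · 190, we can put exactly 13 objects in every box, avoiding 14 in any single one — so 2471 is tight.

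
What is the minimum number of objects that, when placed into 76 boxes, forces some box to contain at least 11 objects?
n = (11 − 1)·76 + 1 = 761

By the generalised pigeonhole principle, to guarantee some box contains ≥ r objects we need more than (r − 1) · k objects total. Threshold: n = (r − 1) · k + 1. With r = 11 and k = 76: n = 10 · 76 + 1 = 760 + 1 = 761. For n = 760 = 10 · 76, we can put exactly 10 objects in every box, avoiding 11 in any single one — so 761 is tight.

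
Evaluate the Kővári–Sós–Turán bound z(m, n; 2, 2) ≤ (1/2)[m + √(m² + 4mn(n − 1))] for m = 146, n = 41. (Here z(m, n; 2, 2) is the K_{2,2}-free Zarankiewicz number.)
z(146, 41; 2, 2) ≤ (1/2)[146 + √(146² + 4·146·41·40)] = (1/2)[146 + √979076] = 567.7413

Kővári–Sós–Turán: let r_1, ..., r_146 be the row sums and z = Σ r_i the total number of 1s. Each pair of columns can share at most one row with both entries 1 (else a 2×2 all-ones block appears), so Σ_i C(r_i, 2) ≤ C(41, 2) = 820. By convexity Σ_i C(r_i, 2) ≥ 146·C(z/146, 2) = z(z − 146)/(2·146), giving z² − 146z − 146·41·40 ≤ 0 and hence z ≤ (1/2)[146 + √(21316 + 4·239440)] = (1/2)[146 + √979076] ≈ (1/2)(146 + 989.4827) = 567.7413.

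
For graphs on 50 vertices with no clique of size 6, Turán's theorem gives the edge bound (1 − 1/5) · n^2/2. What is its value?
Turán density bound = (4/5) · 50^2/2 = 1000

Turán's theorem: ex(n, K_{r+1}) is achieved by the complete r-partite Turán graph T(n, r) with parts as balanced as possible, and is at most (1 − 1/r) · n^2/2. For r = 5, n = 50: the density bound is (4/5) · 2500/2 = 1000. Since 5 ∣ 50, the Turán graph T(50, 5) has parts of equal size 10, and its edge count e(T(50, 5)) = 1000 attains the density bound exactly.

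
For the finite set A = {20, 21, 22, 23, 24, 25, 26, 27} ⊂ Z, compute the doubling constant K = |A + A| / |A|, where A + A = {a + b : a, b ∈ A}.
K = |A + A| / |A| = 15/8

Enumerate A + A = {a + b : a, b ∈ A}. With |A| = 8, there are |A|^2 = 64 ordered sum pairs; collecting distinct values, A + A = {40, 41, 42, 43, 44, 45, 46, 47, 48, 49, 50, 51, 52, 53, 54}, so |A + A| = 15. Thus K = 15/8. Here |A + A| = 2|A| − 1 = 15, the minimum possible — so K = 15/8 is minimal, which holds iff A is an arithmetic progression.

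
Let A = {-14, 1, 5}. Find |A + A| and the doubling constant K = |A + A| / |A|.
K = |A + A| / |A| = 6/3 = 2

Enumerate A + A = {a + b : a, b ∈ A}. With |A| = 3, there are |A|^2 = 9 ordered sum pairs; collecting distinct values, A + A = {-28, -13, -9, 2, 6, 10}, so |A + A| = 6. Thus K = 6/3 = 2. For comparison, the minimum possible |A + A| over all 3-element sets is 2·3 − 1 = 5 (so min K = 5/3), attained only by arithmetic progressions.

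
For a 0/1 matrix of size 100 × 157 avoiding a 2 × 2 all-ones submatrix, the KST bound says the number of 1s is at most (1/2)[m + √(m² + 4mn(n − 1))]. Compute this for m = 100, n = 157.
z(100, 157; 2, 2) ≤ (1/2)[100 + √(100² + 4·100·157·156)] = (1/2)[100 + √9806800] = 1615.7905

Kővári–Sós–Turán: let r_1, ..., r_100 be the row sums and z = Σ r_i the total number of 1s. Each pair of columns can share at most one row with both entries 1 (else a 2×2 all-ones block appears), so Σ_i C(r_i, 2) ≤ C(157, 2) = 12246. By convexity Σ_i C(r_i, 2) ≥ 100·C(z/100, 2) = z(z − 100)/(2·100), giving z² − 100z − 100·157·156 ≤ 0 and hence z ≤ (1/2)[100 + √(10000 + 4·2449200)] = (1/2)[100 + √9806800] ≈ (1/2)(100 + 3131.5811) = 1615.7905.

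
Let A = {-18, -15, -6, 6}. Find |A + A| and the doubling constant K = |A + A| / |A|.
K = |A + A| / |A| = 9/4

Enumerate A + A = {a + b : a, b ∈ A}. With |A| = 4, there are |A|^2 = 16 ordered sum pairs; collecting distinct values, A + A = {-36, -33, -30, -24, -21, -12, -9, 0, 12}, so |A + A| = 9. Thus K = 9/4. For comparison, the minimum possible |A + A| over all 4-element sets is 2·4 − 1 = 7 (so min K = 7/4), attained only by arithmetic progressions.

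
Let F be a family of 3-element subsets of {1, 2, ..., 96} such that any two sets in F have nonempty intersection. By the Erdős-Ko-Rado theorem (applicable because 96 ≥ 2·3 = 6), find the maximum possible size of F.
max |F| = C(95, 2) = 4465

The Erdős-Ko-Rado theorem states: for n ≥ 2k, an intersecting family of k-subsets of an n-element set has size at most C(n − 1, k − 1), with equality for 'star' families {A ⊆ [n] : |A| = k, i ∈ A} (fix an element i). For n = 96, k = 3: C(95, 2) = 4465.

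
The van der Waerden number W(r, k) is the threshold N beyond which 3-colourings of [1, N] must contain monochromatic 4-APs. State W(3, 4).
W(3, 4) = 293

W(3, 4) = 293. The lower bound W(3, 4) > 292 comes from an explicit good 3-colouring of [1, 292]; the upper bound W(3, 4) ≤ 293 was verified by exhaustive search over 3-colourings of [1, 293].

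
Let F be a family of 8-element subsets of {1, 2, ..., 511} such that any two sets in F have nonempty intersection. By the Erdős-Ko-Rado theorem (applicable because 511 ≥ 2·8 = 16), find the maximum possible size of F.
max |F| = C(510, 7) = 1708447057008120

The Erdős-Ko-Rado theorem states: for n ≥ 2k, an intersecting family of k-subsets of an n-element set has size at most C(n − 1, k − 1), with equality for 'star' families {A ⊆ [n] : |A| = k, i ∈ A} (fix an element i). For n = 511, k = 8: C(510, 7) = 1708447057008120.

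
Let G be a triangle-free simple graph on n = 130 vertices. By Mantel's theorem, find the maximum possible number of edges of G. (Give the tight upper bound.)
ex(130, K_3) = ⌊130^2/4⌋ = 4225

Mantel (1907): a triangle-free graph on n vertices has at most ⌊n^2/4⌋ edges, with equality for the complete bipartite graph K_{⌊n/2⌋, ⌈n/2⌉}. For n = 130: ⌊130^2/4⌋ = ⌊16900/4⌋ = 4225. The extremal graph is K_{65, 65}, which has 65·65 = 4225 edges.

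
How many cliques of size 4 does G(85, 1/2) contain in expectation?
E[# K_4] = C(85, 4) · (1/2)^C(4, 2) = 2024785 / 2^6 = 31637.265625

For each 4-subset S of vertices (there are C(85, 4) = 2024785 such S), let X_S = 1 if S induces a K_4 (all C(4, 2) = 6 edges present). Then P(X_S = 1) = (1/2)^6 = 1/64. By linearity of expectation, E[# K_4] = C(85, 4) · (1/2)^6 = 2024785 / 64 = 31637.265625.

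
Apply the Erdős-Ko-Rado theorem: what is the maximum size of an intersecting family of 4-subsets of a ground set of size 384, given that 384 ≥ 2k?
max |F| = C(383, 3) = 9290431

Erdős-Ko-Rado (1961): when n ≥ 2k, max |F| = C(n−1, k−1). The bound is attained by the star {A : i ∈ A} for any fixed i ∈ [n]. Here C(384−1, 4−1) = C(383, 3) = 9290431.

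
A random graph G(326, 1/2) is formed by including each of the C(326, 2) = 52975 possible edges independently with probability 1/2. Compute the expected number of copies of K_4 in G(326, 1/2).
E[# K_4] = C(326, 4) · (1/2)^C(4, 2) = 461994975 / 2^6 = 7218671.484375

For each 4-subset S of vertices (there are C(326, 4) = 461994975 such S), let X_S = 1 if S induces a K_4 (all C(4, 2) = 6 edges present). Then P(X_S = 1) = (1/2)^6 = 1/64. By linearity of expectation, E[# K_4] = C(326, 4) · (1/2)^6 = 461994975 / 64 = 7218671.484375.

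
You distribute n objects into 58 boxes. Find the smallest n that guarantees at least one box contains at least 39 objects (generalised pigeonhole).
n = (39 − 1)·58 + 1 = 2205

By the generalised pigeonhole principle, to guarantee some box contains ≥ r objects we need more than (r − 1) · k objects total. Threshold: n = (r − 1) · k + 1. With r = 39 and k = 58: n = 38 · 58 + 1 = 2204 + 1 = 2205. For n = 2204 = 38 · 58, we can put exactly 38 objects in every box, avoiding 39 in any single one — so 2205 is tight.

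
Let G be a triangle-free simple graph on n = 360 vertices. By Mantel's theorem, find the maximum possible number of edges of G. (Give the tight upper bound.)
ex(360, K_3) = ⌊360^2/4⌋ = 32400

Mantel (1907): a triangle-free graph on n vertices has at most ⌊n^2/4⌋ edges, with equality for the complete bipartite graph K_{⌊n/2⌋, ⌈n/2⌉}. For n = 360: ⌊360^2/4⌋ = ⌊129600/4⌋ = 32400. The extremal graph is K_{180, 180}, which has 180·180 = 32400 edges.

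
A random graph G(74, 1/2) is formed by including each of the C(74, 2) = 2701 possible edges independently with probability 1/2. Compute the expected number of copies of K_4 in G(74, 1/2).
E[# K_4] = C(74, 4) · (1/2)^C(4, 2) = 1150626 / 2^6 = 575313/32 = 17978.53125

For each 4-subset S of vertices (there are C(74, 4) = 1150626 such S), let X_S = 1 if S induces a K_4 (all C(4, 2) = 6 edges present). Then P(X_S = 1) = (1/2)^6 = 1/64. By linearity of expectation, E[# K_4] = C(74, 4) · (1/2)^6 = 1150626 / 64 = 575313/32 = 17978.53125.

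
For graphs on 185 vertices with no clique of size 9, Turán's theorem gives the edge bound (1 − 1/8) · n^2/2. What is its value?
Turán density bound = (7/8) · 185^2/2 = 239575/16 ≈ 14973.4375

Turán's theorem: ex(n, K_{r+1}) is achieved by the complete r-partite Turán graph T(n, r) with parts as balanced as possible, and is at most (1 − 1/r) · n^2/2. For r = 8, n = 185: the density bound is (7/8) · 34225/2 = 239575/16 ≈ 14973.4375. The integer-valued extremum is e(T(185, 8)) = 14973, which is strictly less than the density bound 239575/16 since 8 ∤ 185 (the parts of T(185, 8) cannot all be equal).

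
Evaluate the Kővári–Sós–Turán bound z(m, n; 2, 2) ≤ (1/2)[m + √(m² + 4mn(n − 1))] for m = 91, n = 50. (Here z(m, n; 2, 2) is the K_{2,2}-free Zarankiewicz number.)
z(91, 50; 2, 2) ≤ (1/2)[91 + √(91² + 4·91·50·49)] = (1/2)[91 + √900081] = 519.863

Kővári–Sós–Turán: let r_1, ..., r_91 be the row sums and z = Σ r_i the total number of 1s. Each pair of columns can share at most one row with both entries 1 (else a 2×2 all-ones block appears), so Σ_i C(r_i, 2) ≤ C(50, 2) = 1225. By convexity Σ_i C(r_i, 2) ≥ 91·C(z/91, 2) = z(z − 91)/(2·91), giving z² − 91z − 91·50·49 ≤ 0 and hence z ≤ (1/2)[91 + √(8281 + 4·222950)] = (1/2)[91 + √900081] ≈ (1/2)(91 + 948.726) = 519.863.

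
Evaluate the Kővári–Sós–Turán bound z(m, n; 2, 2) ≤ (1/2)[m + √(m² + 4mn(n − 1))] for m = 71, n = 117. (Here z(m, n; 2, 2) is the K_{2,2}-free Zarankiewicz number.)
z(71, 117; 2, 2) ≤ (1/2)[71 + √(71² + 4·71·117·116)] = (1/2)[71 + √3859489] = 1017.7791

Kővári–Sós–Turán: let r_1, ..., r_71 be the row sums and z = Σ r_i the total number of 1s. Each pair of columns can share at most one row with both entries 1 (else a 2×2 all-ones block appears), so Σ_i C(r_i, 2) ≤ C(117, 2) = 6786. By convexity Σ_i C(r_i, 2) ≥ 71·C(z/71, 2) = z(z − 71)/(2·71), giving z² − 71z − 71·117·116 ≤ 0 and hence z ≤ (1/2)[71 + √(5041 + 4·963612)] = (1/2)[71 + √3859489] ≈ (1/2)(71 + 1964.5582) = 1017.7791.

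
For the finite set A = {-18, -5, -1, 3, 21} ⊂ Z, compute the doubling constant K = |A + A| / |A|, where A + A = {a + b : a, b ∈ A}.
K = |A + A| / |A| = 14/5

Enumerate A + A = {a + b : a, b ∈ A}. With |A| = 5, there are |A|^2 = 25 ordered sum pairs; collecting distinct values, A + A = {-36, -23, -19, -15, -10, -6, -2, 2, 3, 6, 16, 20, 24, 42}, so |A + A| = 14. Thus K = 14/5. For comparison, the minimum possible |A + A| over all 5-element sets is 2·5 − 1 = 9 (so min K = 9/5), attained only by arithmetic progressions.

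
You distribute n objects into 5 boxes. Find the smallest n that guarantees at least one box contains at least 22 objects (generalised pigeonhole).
n = (22 − 1)·5 + 1 = 106

By the generalised pigeonhole principle, to guarantee some box contains ≥ r objects we need more than (r − 1) · k objects total. Threshold: n = (r − 1) · k + 1. With r = 22 and k = 5: n = 21 · 5 + 1 = 105 + 1 = 106. For n = 105 = 21 · 5, we can put exactly 21 objects in every box, avoiding 22 in any single one — so 106 is tight.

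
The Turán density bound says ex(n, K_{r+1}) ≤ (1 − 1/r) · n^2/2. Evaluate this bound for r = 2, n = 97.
Turán density bound = (1/2) · 97^2/2 = 9409/4 ≈ 2352.25

Turán's theorem: ex(n, K_{r+1}) is achieved by the complete r-partite Turán graph T(n, r) with parts as balanced as possible, and is at most (1 − 1/r) · n^2/2. For r = 2, n = 97: the density bound is (1/2) · 9409/2 = 9409/4 ≈ 2352.25. The integer-valued extremum is e(T(97, 2)) = 2352, which is strictly less than the density bound 9409/4 since 2 ∤ 97 (the parts of T(97, 2) cannot all be equal).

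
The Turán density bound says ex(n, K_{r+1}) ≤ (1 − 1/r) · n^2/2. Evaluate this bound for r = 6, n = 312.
Turán density bound = (5/6) · 312^2/2 = 40560

Turán's theorem: ex(n, K_{r+1}) is achieved by the complete r-partite Turán graph T(n, r) with parts as balanced as possible, and is at most (1 − 1/r) · n^2/2. For r = 6, n = 312: the density bound is (5/6) · 97344/2 = 40560. Since 6 ∣ 312, the Turán graph T(312, 6) has parts of equal size 52, and its edge count e(T(312, 6)) = 40560 attains the density bound exactly.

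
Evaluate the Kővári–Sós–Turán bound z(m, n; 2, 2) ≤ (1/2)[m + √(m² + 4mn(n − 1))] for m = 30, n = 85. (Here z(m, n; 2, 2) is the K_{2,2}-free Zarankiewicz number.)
z(30, 85; 2, 2) ≤ (1/2)[30 + √(30² + 4·30·85·84)] = (1/2)[30 + √857700] = 478.0605

Kővári–Sós–Turán: let r_1, ..., r_30 be the row sums and z = Σ r_i the total number of 1s. Each pair of columns can share at most one row with both entries 1 (else a 2×2 all-ones block appears), so Σ_i C(r_i, 2) ≤ C(85, 2) = 3570. By convexity Σ_i C(r_i, 2) ≥ 30·C(z/30, 2) = z(z − 30)/(2·30), giving z² − 30z − 30·85·84 ≤ 0 and hence z ≤ (1/2)[30 + √(900 + 4·214200)] = (1/2)[30 + √857700] ≈ (1/2)(30 + 926.1209) = 478.0605.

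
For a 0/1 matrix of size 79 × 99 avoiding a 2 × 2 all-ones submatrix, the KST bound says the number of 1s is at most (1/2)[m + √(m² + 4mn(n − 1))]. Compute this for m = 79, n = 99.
z(79, 99; 2, 2) ≤ (1/2)[79 + √(79² + 4·79·99·98)] = (1/2)[79 + √3072073] = 915.8665

Kővári–Sós–Turán: let r_1, ..., r_79 be the row sums and z = Σ r_i the total number of 1s. Each pair of columns can share at most one row with both entries 1 (else a 2×2 all-ones block appears), so Σ_i C(r_i, 2) ≤ C(99, 2) = 4851. By convexity Σ_i C(r_i, 2) ≥ 79·C(z/79, 2) = z(z − 79)/(2·79), giving z² − 79z − 79·99·98 ≤ 0 and hence z ≤ (1/2)[79 + √(6241 + 4·766458)] = (1/2)[79 + √3072073] ≈ (1/2)(79 + 1752.733) = 915.8665.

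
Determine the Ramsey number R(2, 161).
R(2, 161) = 161

R(2, k) = k for all k ≥ 2: in a 2-colouring of K_k, either some edge is red (a red K_2) or all edges are blue (a blue K_k). And K_{160} coloured all-blue has no blue K_161, so R(2, 161) > 160. Hence R(2, 161) = 161.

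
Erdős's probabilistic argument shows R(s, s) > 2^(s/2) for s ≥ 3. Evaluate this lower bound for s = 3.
2^(3/2) = 2.8284; so R(3, 3) > 2.8284

Colour each edge of K_n uniformly at random with red/blue. The expected number of monochromatic K_3 is C(n, 3) · 2 · 2^(−C(3,2)). If C(n, 3) · 2^(1 − C(3,2)) < 1, then with positive probability no monochromatic K_3 exists, so R(3, 3) > n. The standard estimate C(n, 3) ≤ n^3/3! shows this inequality holds whenever n ≤ 2^(3/2) (since 3! · 2^(C(3,2) − 1) > 2^(3^2/2) ≥ n^3). Hence R(3, 3) > 2^(3/2) = 2.8284.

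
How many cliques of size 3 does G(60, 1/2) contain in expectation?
E[# K_3] = C(60, 3) · (1/2)^C(3, 2) = 34220 / 2^3 = 8555/2 = 4277.5

For each 3-subset S of vertices (there are C(60, 3) = 34220 such S), let X_S = 1 if S induces a K_3 (all C(3, 2) = 3 edges present). Then P(X_S = 1) = (1/2)^3 = 1/8. By linearity of expectation, E[# K_3] = C(60, 3) · (1/2)^3 = 34220 / 8 = 8555/2 = 4277.5.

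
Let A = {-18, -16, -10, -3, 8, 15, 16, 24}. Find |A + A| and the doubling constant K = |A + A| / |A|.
K = |A + A| / |A| = 32/8 = 4

Enumerate A + A = {a + b : a, b ∈ A}. With |A| = 8, there are |A|^2 = 64 ordered sum pairs; collecting distinct values, A + A = {-36, -34, -32, -28, -26, -21, -20, -19, -13, -10, -8, -6, -3, -2, -1, 0, 5, 6, 8, 12, 13, 14, 16, 21, 23, 24, 30, 31, 32, 39, 40, 48}, so |A + A| = 32. Thus K = 32/8 = 4. For comparison, the minimum possible |A + A| over all 8-element sets is 2·8 − 1 = 15 (so min K = 15/8), attained only by arithmetic progressions.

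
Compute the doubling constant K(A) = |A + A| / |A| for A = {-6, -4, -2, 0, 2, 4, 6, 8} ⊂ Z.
K = |A + A| / |A| = 15/8

Enumerate A + A = {a + b : a, b ∈ A}. With |A| = 8, there are |A|^2 = 64 ordered sum pairs; collecting distinct values, A + A = {-12, -10, -8, -6, -4, -2, 0, 2, 4, 6, 8, 10, 12, 14, 16}, so |A + A| = 15. Thus K = 15/8. Here |A + A| = 2|A| − 1 = 15, the minimum possible — so K = 15/8 is minimal, which holds iff A is an arithmetic progression.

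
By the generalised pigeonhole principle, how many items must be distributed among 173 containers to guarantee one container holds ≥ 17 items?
n = (17 − 1)·173 + 1 = 2769

By the generalised pigeonhole principle, to guarantee some box contains ≥ r objects we need more than (r − 1) · k objects total. Threshold: n = (r − 1) · k + 1. With r = 17 and k = 173: n = 16 · 173 + 1 = 2768 + 1 = 2769. For n = 2768 = 16 · 173, we can put exactly 16 objects in every box, avoiding 17 in any single one — so 2769 is tight.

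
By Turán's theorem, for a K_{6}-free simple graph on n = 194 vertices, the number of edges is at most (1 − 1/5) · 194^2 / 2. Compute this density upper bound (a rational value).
Turán density bound = (4/5) · 194^2/2 = 75272/5 ≈ 15054.4

Turán's theorem: ex(n, K_{r+1}) is achieved by the complete r-partite Turán graph T(n, r) with parts as balanced as possible, and is at most (1 − 1/r) · n^2/2. For r = 5, n = 194: the density bound is (4/5) · 37636/2 = 75272/5 ≈ 15054.4. The integer-valued extremum is e(T(194, 5)) = 15054, which is strictly less than the density bound 75272/5 since 5 ∤ 194 (the parts of T(194, 5) cannot all be equal).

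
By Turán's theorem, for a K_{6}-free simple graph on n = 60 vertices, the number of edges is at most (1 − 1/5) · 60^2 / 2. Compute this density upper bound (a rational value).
Turán density bound = (4/5) · 60^2/2 = 1440

Turán's theorem: ex(n, K_{r+1}) is achieved by the complete r-partite Turán graph T(n, r) with parts as balanced as possible, and is at most (1 − 1/r) · n^2/2. For r = 5, n = 60: the density bound is (4/5) · 3600/2 = 1440. Since 5 ∣ 60, the Turán graph T(60, 5) has parts of equal size 12, and its edge count e(T(60, 5)) = 1440 attains the density bound exactly.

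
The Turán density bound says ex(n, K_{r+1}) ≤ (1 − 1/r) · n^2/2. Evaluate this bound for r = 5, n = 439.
Turán density bound = (4/5) · 439^2/2 = 385442/5 ≈ 77088.4

Turán's theorem: ex(n, K_{r+1}) is achieved by the complete r-partite Turán graph T(n, r) with parts as balanced as possible, and is at most (1 − 1/r) · n^2/2. For r = 5, n = 439: the density bound is (4/5) · 192721/2 = 385442/5 ≈ 77088.4. The integer-valued extremum is e(T(439, 5)) = 77088, which is strictly less than the density bound 385442/5 since 5 ∤ 439 (the parts of T(439, 5) cannot all be equal).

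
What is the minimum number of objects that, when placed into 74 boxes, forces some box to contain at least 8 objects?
n = (8 − 1)·74 + 1 = 519

By the generalised pigeonhole principle, to guarantee some box contains ≥ r objects we need more than (r − 1) · k objects total. Threshold: n = (r − 1) · k + 1. With r = 8 and k = 74: n = 7 · 74 + 1 = 518 + 1 = 519. For n = 518 = 7 · 74, we can put exactly 7 objects in every box, avoiding 8 in any single one — so 519 is tight.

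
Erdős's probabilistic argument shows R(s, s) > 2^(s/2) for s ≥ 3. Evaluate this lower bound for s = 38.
2^(38/2) = 524288; so R(38, 38) > 524288

Colour each edge of K_n uniformly at random with red/blue. The expected number of monochromatic K_38 is C(n, 38) · 2 · 2^(−C(38,2)). If C(n, 38) · 2^(1 − C(38,2)) < 1, then with positive probability no monochromatic K_38 exists, so R(38, 38) > n. The standard estimate C(n, 38) ≤ n^38/38! shows this inequality holds whenever n ≤ 2^(38/2) (since 38! · 2^(C(38,2) − 1) > 2^(38^2/2) ≥ n^38). Hence R(38, 38) > 2^(38/2) = 524288.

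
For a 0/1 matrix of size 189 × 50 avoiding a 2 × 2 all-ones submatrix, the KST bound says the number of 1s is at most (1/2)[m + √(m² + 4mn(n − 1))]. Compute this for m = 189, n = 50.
z(189, 50; 2, 2) ≤ (1/2)[189 + √(189² + 4·189·50·49)] = (1/2)[189 + √1887921] = 781.5082

Kővári–Sós–Turán: let r_1, ..., r_189 be the row sums and z = Σ r_i the total number of 1s. Each pair of columns can share at most one row with both entries 1 (else a 2×2 all-ones block appears), so Σ_i C(r_i, 2) ≤ C(50, 2) = 1225. By convexity Σ_i C(r_i, 2) ≥ 189·C(z/189, 2) = z(z − 189)/(2·189), giving z² − 189z − 189·50·49 ≤ 0 and hence z ≤ (1/2)[189 + √(35721 + 4·463050)] = (1/2)[189 + √1887921] ≈ (1/2)(189 + 1374.0164) = 781.5082.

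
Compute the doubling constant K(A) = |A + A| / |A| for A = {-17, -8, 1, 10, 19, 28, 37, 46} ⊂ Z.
K = |A + A| / |A| = 15/8

Enumerate A + A = {a + b : a, b ∈ A}. With |A| = 8, there are |A|^2 = 64 ordered sum pairs; collecting distinct values, A + A = {-34, -25, -16, -7, 2, 11, 20, 29, 38, 47, 56, 65, 74, 83, 92}, so |A + A| = 15. Thus K = 15/8. Here |A + A| = 2|A| − 1 = 15, the minimum possible — so K = 15/8 is minimal, which holds iff A is an arithmetic progression.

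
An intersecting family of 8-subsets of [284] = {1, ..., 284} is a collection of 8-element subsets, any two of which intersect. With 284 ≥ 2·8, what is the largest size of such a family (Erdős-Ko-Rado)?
max |F| = C(283, 7) = 26766903111198

Erdős-Ko-Rado (1961): when n ≥ 2k, max |F| = C(n−1, k−1). The bound is attained by the star {A : i ∈ A} for any fixed i ∈ [n]. Here C(284−1, 8−1) = C(283, 7) = 26766903111198.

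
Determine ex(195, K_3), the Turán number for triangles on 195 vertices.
ex(195, K_3) = ⌊195^2/4⌋ = 9506

Mantel (1907): a triangle-free graph on n vertices has at most ⌊n^2/4⌋ edges, with equality for the complete bipartite graph K_{⌊n/2⌋, ⌈n/2⌉}. For n = 195: ⌊195^2/4⌋ = ⌊38025/4⌋ = 9506. The extremal graph is K_{97, 98}, which has 97·98 = 9506 edges.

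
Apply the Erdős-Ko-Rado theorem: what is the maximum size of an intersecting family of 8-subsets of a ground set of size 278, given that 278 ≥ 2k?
max |F| = C(277, 7) = 23000772017080

The Erdős-Ko-Rado theorem states: for n ≥ 2k, an intersecting family of k-subsets of an n-element set has size at most C(n − 1, k − 1), with equality for 'star' families {A ⊆ [n] : |A| = k, i ∈ A} (fix an element i). For n = 278, k = 8: C(277, 7) = 23000772017080.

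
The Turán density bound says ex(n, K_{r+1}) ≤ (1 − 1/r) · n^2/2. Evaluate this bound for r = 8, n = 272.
Turán density bound = (7/8) · 272^2/2 = 32368

Turán's theorem: ex(n, K_{r+1}) is achieved by the complete r-partite Turán graph T(n, r) with parts as balanced as possible, and is at most (1 − 1/r) · n^2/2. For r = 8, n = 272: the density bound is (7/8) · 73984/2 = 32368. Since 8 ∣ 272, the Turán graph T(272, 8) has parts of equal size 34, and its edge count e(T(272, 8)) = 32368 attains the density bound exactly.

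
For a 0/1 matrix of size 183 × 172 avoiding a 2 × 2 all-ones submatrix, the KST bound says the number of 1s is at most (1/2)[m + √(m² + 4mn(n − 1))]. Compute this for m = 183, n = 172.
z(183, 172; 2, 2) ≤ (1/2)[183 + √(183² + 4·183·172·171)] = (1/2)[183 + √21563073] = 2413.3028

Kővári–Sós–Turán: let r_1, ..., r_183 be the row sums and z = Σ r_i the total number of 1s. Each pair of columns can share at most one row with both entries 1 (else a 2×2 all-ones block appears), so Σ_i C(r_i, 2) ≤ C(172, 2) = 14706. By convexity Σ_i C(r_i, 2) ≥ 183·C(z/183, 2) = z(z − 183)/(2·183), giving z² − 183z − 183·172·171 ≤ 0 and hence z ≤ (1/2)[183 + √(33489 + 4·5382396)] = (1/2)[183 + √21563073] ≈ (1/2)(183 + 4643.6056) = 2413.3028.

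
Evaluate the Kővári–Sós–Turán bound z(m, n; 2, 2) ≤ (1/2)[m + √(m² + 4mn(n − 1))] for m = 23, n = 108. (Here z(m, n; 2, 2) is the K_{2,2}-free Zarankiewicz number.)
z(23, 108; 2, 2) ≤ (1/2)[23 + √(23² + 4·23·108·107)] = (1/2)[23 + √1063681] = 527.1746

Kővári–Sós–Turán: let r_1, ..., r_23 be the row sums and z = Σ r_i the total number of 1s. Each pair of columns can share at most one row with both entries 1 (else a 2×2 all-ones block appears), so Σ_i C(r_i, 2) ≤ C(108, 2) = 5778. By convexity Σ_i C(r_i, 2) ≥ 23·C(z/23, 2) = z(z − 23)/(2·23), giving z² − 23z − 23·108·107 ≤ 0 and hence z ≤ (1/2)[23 + √(529 + 4·265788)] = (1/2)[23 + √1063681] ≈ (1/2)(23 + 1031.3491) = 527.1746.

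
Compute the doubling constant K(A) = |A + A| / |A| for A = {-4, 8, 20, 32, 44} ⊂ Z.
K = |A + A| / |A| = 9/5

Enumerate A + A = {a + b : a, b ∈ A}. With |A| = 5, there are |A|^2 = 25 ordered sum pairs; collecting distinct values, A + A = {-8, 4, 16, 28, 40, 52, 64, 76, 88}, so |A + A| = 9. Thus K = 9/5. Here |A + A| = 2|A| − 1 = 9, the minimum possible — so K = 9/5 is minimal, which holds iff A is an arithmetic progression.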